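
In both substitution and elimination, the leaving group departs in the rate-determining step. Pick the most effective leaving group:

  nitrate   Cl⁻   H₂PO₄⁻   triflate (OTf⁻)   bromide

triflate (OTf⁻): pKₐ(CF₃SO₃H (triflic acid)) ≈ -14
bromide: pKₐ(HBr) ≈ -9
Cl⁻: pKₐ(HCl) ≈ -7
nitrate: pKₐ(HNO₃) ≈ -1.3
H₂PO₄⁻: pKₐ(H₃PO₄) ≈ 2.1

triflate (OTf⁻)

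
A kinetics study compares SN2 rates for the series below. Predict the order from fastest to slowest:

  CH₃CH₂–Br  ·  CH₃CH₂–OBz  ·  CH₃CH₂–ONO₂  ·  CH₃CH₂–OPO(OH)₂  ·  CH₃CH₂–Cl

With the same alkyl group throughout, only the leaving group differentiates the rates.
Leaving-group ability tracks the stability of the departed species; conjugate-acid pKₐ is the usual yardstick (lower pKₐ → better LG).
CH₃CH₂–Br loses Br⁻: pKₐ(HBr) ≈ -9
CH₃CH₂–Cl loses Cl⁻: pKₐ(HCl) ≈ -7
CH₃CH₂–ONO₂ loses NO₃⁻: pKₐ(HNO₃) ≈ -1.3
CH₃CH₂–OPO(OH)₂ loses H₂PO₄⁻: pKₐ(H₃PO₄) ≈ 2.1
CH₃CH₂–OBz loses PhCOO⁻: pKₐ(C₆H₅COOH) ≈ 4.2

CH₃CH₂–Br > CH₃CH₂–Cl > CH₃CH₂–ONO₂ > CH₃CH₂–OPO(OH)₂ > CH₃CH₂–OBz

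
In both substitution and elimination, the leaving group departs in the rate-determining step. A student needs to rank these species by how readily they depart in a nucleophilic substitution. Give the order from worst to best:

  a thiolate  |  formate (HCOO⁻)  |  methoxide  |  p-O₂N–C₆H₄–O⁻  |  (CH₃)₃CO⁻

(CH₃)₃CO⁻ < methoxide < a thiolate < p-O₂N–C₆H₄–O⁻ < formate (HCOO⁻)

formate (HCOO⁻): pKₐ(HCOOH) ≈ 3.8 — resonance-stabilised carboxylate
p-O₂N–C₆H₄–O⁻: pKₐ(p-nitrophenol) ≈ 7.2 — nitro group delocalises the charge; the classic chromogenic LG
a thiolate: pKₐ(RSH (a thiol)) ≈ 10.5 — moderately basic; rarely leaves without activation
methoxide: pKₐ(CH₃OH) ≈ 15.5
(CH₃)₃CO⁻: pKₐ(t-BuOH) ≈ 18 — bulky, strongly basic alkoxide
Reversing gives the worst-to-best order requested.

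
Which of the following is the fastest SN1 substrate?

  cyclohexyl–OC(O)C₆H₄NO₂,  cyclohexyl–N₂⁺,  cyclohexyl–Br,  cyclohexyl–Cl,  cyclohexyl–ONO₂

Same R in every case — rank the leaving groups.
The more stable X⁻ (or X) is on its own — i.e. the weaker a base it is — the better a leaving group it makes.
cyclohexyl–N₂⁺ loses N₂: no meaningful conjugate acid; N₂ departs as an exceptionally stable neutral molecule
cyclohexyl–Br loses Br⁻: pKₐ(HBr) ≈ -9
cyclohexyl–Cl loses Cl⁻: pKₐ(HCl) ≈ -7
cyclohexyl–ONO₂ loses NO₃⁻: pKₐ(HNO₃) ≈ -1.3
cyclohexyl–OC(O)C₆H₄NO₂ loses p-O₂N–C₆H₄–COO⁻: pKₐ(p-nitrobenzoic acid) ≈ 3.4

cyclohexyl–N₂⁺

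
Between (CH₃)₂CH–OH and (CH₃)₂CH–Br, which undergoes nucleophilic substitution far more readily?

From (CH₃)₂CH–OH the departing group would be OH⁻ (pKₐ(H₂O) ≈ 15.7). Strong base; essentially never leaves without prior activation.
From (CH₃)₂CH–Br the leaving group is Br⁻ (pKₐ(HBr) ≈ -9). Weak base; good leaving group.
(In practice (CH₃)₂CH–Br is made from (CH₃)₂CH–OH by treatment with PBr₃, replacing the hydroxyl with bromide.)

(CH₃)₂CH–Br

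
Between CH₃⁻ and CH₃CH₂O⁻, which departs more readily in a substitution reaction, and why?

CH₃CH₂O⁻ is the better leaving group.
pKₐ(CH₃CH₂OH) ≈ 16 versus pKₐ(CH₄) ≈ 48: CH₃CH₂O⁻ is the much weaker base.
Strong base; alkoxides do not leave unassisted.

CH₃CH₂O⁻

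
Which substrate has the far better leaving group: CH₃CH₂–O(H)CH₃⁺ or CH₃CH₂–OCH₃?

From CH₃CH₂–OCH₃ the departing group would be CH₃O⁻ (pKₐ(CH₃OH) ≈ 15.5). Strong base; alkoxides do not leave unassisted.
From CH₃CH₂–O(H)CH₃⁺ the leaving group is R'OH (pKₐ(R'OH₂⁺) ≈ -2.4). Neutral; leaves from a protonated ether (an oxonium ion, R–O(H)R'⁺).
(In practice CH₃CH₂–O(H)CH₃⁺ is made from CH₃CH₂–OCH₃ by protonation with concentrated HI, allowing neutral methanol, rather than methoxide, to depart.)

CH₃CH₂–O(H)CH₃⁺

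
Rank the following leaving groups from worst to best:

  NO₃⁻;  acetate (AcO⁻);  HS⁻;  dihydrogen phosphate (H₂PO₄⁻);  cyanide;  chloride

cyanide < HS⁻ < acetate (AcO⁻) < dihydrogen phosphate (H₂PO₄⁻) < NO₃⁻ < chloride

Rank by basicity of the departing species: weakest base leaves most easily.
chloride: pKₐ(HCl) ≈ -7 — moderately weak base
NO₃⁻: pKₐ(HNO₃) ≈ -1.3 — resonance-delocalised over three oxygens
dihydrogen phosphate (H₂PO₄⁻): pKₐ(H₃PO₄) ≈ 2.1 — moderate base; biological leaving group after further activation
acetate (AcO⁻): pKₐ(CH₃COOH) ≈ 4.8 — resonance-stabilised but still a weak base
HS⁻: pKₐ(H₂S) ≈ 7 — larger and more polarisable than the oxygen analogue
cyanide: pKₐ(HCN) ≈ 9.2
Reversing gives the worst-to-best order requested.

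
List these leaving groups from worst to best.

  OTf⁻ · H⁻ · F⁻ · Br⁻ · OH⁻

Leaving-group ability tracks the stability of the departed species; conjugate-acid pKₐ is the usual yardstick (lower pKₐ → better LG).
OTf⁻: pKₐ(CF₃SO₃H (triflic acid)) ≈ -14
Br⁻: pKₐ(HBr) ≈ -9
F⁻: pKₐ(HF) ≈ 3.2
OH⁻: pKₐ(H₂O) ≈ 15.7
H⁻: pKₐ(H₂) ≈ 36
The question asks for worst first, so the sequence is read in increasing leaving-group ability.

H⁻ < OH⁻ < F⁻ < Br⁻ < OTf⁻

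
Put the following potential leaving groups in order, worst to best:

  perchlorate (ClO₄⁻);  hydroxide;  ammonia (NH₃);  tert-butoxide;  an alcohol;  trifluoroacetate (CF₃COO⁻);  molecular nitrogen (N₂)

tert-butoxide < hydroxide < ammonia (NH₃) < trifluoroacetate (CF₃COO⁻) < an alcohol < perchlorate (ClO₄⁻) < molecular nitrogen (N₂)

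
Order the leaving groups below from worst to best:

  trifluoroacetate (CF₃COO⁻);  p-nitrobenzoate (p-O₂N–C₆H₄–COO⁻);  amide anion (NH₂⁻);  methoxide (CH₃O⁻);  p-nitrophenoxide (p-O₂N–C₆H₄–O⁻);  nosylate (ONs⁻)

The more stable X⁻ (or X) is on its own — i.e. the weaker a base it is — the better a leaving group it makes.
nosylate (ONs⁻): pKₐ(p-O₂NC₆H₄SO₃H) ≈ -3.5
trifluoroacetate (CF₃COO⁻): pKₐ(CF₃COOH) ≈ 0.2
p-nitrobenzoate (p-O₂N–C₆H₄–COO⁻): pKₐ(p-nitrobenzoic acid) ≈ 3.4
p-nitrophenoxide (p-O₂N–C₆H₄–O⁻): pKₐ(p-nitrophenol) ≈ 7.2
methoxide (CH₃O⁻): pKₐ(CH₃OH) ≈ 15.5
amide anion (NH₂⁻): pKₐ(NH₃) ≈ 38
Listed from poorest to best leaving group as asked.

amide anion (NH₂⁻) < methoxide (CH₃O⁻) < p-nitrophenoxide (p-O₂N–C₆H₄–O⁻) < p-nitrobenzoate (p-O₂N–C₆H₄–COO⁻) < trifluoroacetate (CF₃COO⁻) < nosylate (ONs⁻)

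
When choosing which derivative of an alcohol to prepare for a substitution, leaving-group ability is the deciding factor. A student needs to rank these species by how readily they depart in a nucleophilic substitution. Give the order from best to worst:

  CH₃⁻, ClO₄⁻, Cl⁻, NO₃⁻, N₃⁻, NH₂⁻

ClO₄⁻ > Cl⁻ > NO₃⁻ > N₃⁻ > NH₂⁻ > CH₃⁻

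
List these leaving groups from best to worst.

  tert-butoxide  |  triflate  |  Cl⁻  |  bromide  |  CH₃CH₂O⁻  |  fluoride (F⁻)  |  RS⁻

A good leaving group is a weak base: the lower the pKₐ of its conjugate acid, the more readily it departs.
triflate: pKₐ(CF₃SO₃H (triflic acid)) ≈ -14
bromide: pKₐ(HBr) ≈ -9
Cl⁻: pKₐ(HCl) ≈ -7
fluoride (F⁻): pKₐ(HF) ≈ 3.2
RS⁻: pKₐ(RSH (a thiol)) ≈ 10.5
CH₃CH₂O⁻: pKₐ(CH₃CH₂OH) ≈ 16
tert-butoxide: pKₐ(t-BuOH) ≈ 18

triflate > bromide > Cl⁻ > fluoride (F⁻) > RS⁻ > CH₃CH₂O⁻ > tert-butoxide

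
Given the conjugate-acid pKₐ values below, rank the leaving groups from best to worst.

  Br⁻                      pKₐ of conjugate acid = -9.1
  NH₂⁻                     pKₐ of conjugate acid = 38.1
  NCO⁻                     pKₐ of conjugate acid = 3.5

Lower conjugate-acid pKₐ ⇒ weaker base ⇒ better leaving group.
Sorting by the given values: Br⁻ (-9.1), NCO⁻ (3.5), NH₂⁻ (38.1).

Br⁻ > NCO⁻ > NH₂⁻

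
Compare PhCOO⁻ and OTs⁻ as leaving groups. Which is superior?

OTs⁻

OTs⁻ is the better leaving group.
pKₐ(p-CH₃C₆H₄SO₃H (TsOH)) ≈ -2.8 versus pKₐ(C₆H₅COOH) ≈ 4.2: OTs⁻ is the much weaker base.
Resonance-delocalised arenesulfonate.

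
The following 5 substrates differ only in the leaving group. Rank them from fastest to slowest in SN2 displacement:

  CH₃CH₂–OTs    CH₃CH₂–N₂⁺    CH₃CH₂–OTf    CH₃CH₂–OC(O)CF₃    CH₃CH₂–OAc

With the same alkyl group throughout, only the leaving group differentiates the rates.
Rank by basicity of the departing species: weakest base leaves most easily.
CH₃CH₂–N₂⁺ loses N₂: no meaningful conjugate acid; N₂ departs as an exceptionally stable neutral molecule
CH₃CH₂–OTf loses OTf⁻: pKₐ(CF₃SO₃H (triflic acid)) ≈ -14
CH₃CH₂–OTs loses OTs⁻: pKₐ(p-CH₃C₆H₄SO₃H (TsOH)) ≈ -2.8
CH₃CH₂–OC(O)CF₃ loses CF₃COO⁻: pKₐ(CF₃COOH) ≈ 0.2
CH₃CH₂–OAc loses AcO⁻: pKₐ(CH₃COOH) ≈ 4.8

CH₃CH₂–N₂⁺ > CH₃CH₂–OTf > CH₃CH₂–OTs > CH₃CH₂–OC(O)CF₃ > CH₃CH₂–OAc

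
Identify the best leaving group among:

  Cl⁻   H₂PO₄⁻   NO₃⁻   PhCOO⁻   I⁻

I⁻

The more stable X⁻ (or X) is on its own — i.e. the weaker a base it is — the better a leaving group it makes.
I⁻: pKₐ(HI) ≈ -10
Cl⁻: pKₐ(HCl) ≈ -7
NO₃⁻: pKₐ(HNO₃) ≈ -1.3
H₂PO₄⁻: pKₐ(H₃PO₄) ≈ 2.1
PhCOO⁻: pKₐ(C₆H₅COOH) ≈ 4.2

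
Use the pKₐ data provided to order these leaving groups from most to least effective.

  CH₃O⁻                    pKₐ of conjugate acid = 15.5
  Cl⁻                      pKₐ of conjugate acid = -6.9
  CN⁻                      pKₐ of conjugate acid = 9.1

Cl⁻ > CN⁻ > CH₃O⁻

Lower conjugate-acid pKₐ ⇒ weaker base ⇒ better leaving group.
Sorting by the given values: Cl⁻ (-6.9), CN⁻ (9.1), CH₃O⁻ (15.5).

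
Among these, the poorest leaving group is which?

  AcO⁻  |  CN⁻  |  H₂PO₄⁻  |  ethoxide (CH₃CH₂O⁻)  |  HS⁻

Rank by basicity of the departing species: weakest base leaves most easily.
H₂PO₄⁻: pKₐ(H₃PO₄) ≈ 2.1
AcO⁻: pKₐ(CH₃COOH) ≈ 4.8
HS⁻: pKₐ(H₂S) ≈ 7
CN⁻: pKₐ(HCN) ≈ 9.2
ethoxide (CH₃CH₂O⁻): pKₐ(CH₃CH₂OH) ≈ 16

ethoxide (CH₃CH₂O⁻)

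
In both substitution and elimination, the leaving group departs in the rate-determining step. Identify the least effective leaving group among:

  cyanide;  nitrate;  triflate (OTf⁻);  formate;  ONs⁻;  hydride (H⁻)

A good leaving group is a weak base: the lower the pKₐ of its conjugate acid, the more readily it departs.
triflate (OTf⁻): pKₐ(CF₃SO₃H (triflic acid)) ≈ -14
ONs⁻: pKₐ(p-O₂NC₆H₄SO₃H) ≈ -3.5
nitrate: pKₐ(HNO₃) ≈ -1.3
formate: pKₐ(HCOOH) ≈ 3.8
cyanide: pKₐ(HCN) ≈ 9.2
hydride (H⁻): pKₐ(H₂) ≈ 36

hydride (H⁻)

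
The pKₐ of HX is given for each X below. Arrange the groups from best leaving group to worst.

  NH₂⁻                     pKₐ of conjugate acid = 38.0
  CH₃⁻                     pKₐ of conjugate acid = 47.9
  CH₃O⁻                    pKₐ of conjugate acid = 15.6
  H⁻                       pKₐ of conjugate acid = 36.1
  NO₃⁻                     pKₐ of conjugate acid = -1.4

NO₃⁻ > CH₃O⁻ > H⁻ > NH₂⁻ > CH₃⁻

Lower conjugate-acid pKₐ ⇒ weaker base ⇒ better leaving group.
Sorting by the given values: NO₃⁻ (-1.4), CH₃O⁻ (15.6), H⁻ (36.1), NH₂⁻ (38.0), CH₃⁻ (47.9).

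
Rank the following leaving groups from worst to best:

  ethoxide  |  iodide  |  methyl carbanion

Rank by basicity of the departing species: weakest base leaves most easily.
iodide: pKₐ(HI) ≈ -10
ethoxide: pKₐ(CH₃CH₂OH) ≈ 16
methyl carbanion: pKₐ(CH₄) ≈ 48
Listed from poorest to best leaving group as asked.

methyl carbanion < ethoxide < iodide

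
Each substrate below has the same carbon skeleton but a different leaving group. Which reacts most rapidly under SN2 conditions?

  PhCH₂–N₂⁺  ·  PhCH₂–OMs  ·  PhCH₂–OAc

Identical carbon frameworks mean the comparison reduces to leaving-group quality.
The more stable X⁻ (or X) is on its own — i.e. the weaker a base it is — the better a leaving group it makes.
PhCH₂–N₂⁺ loses N₂: no meaningful conjugate acid; N₂ departs as an exceptionally stable neutral molecule
PhCH₂–OMs loses OMs⁻: pKₐ(CH₃SO₃H (MsOH)) ≈ -1.9
PhCH₂–OAc loses AcO⁻: pKₐ(CH₃COOH) ≈ 4.8

PhCH₂–N₂⁺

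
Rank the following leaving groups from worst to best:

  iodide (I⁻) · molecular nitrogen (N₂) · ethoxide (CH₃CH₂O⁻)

ethoxide (CH₃CH₂O⁻) < iodide (I⁻) < molecular nitrogen (N₂)

A good leaving group is a weak base: the lower the pKₐ of its conjugate acid, the more readily it departs.
molecular nitrogen (N₂): no meaningful conjugate acid; N₂ departs as an exceptionally stable neutral molecule
iodide (I⁻): pKₐ(HI) ≈ -10 — large, highly polarisable; very weak base
ethoxide (CH₃CH₂O⁻): pKₐ(CH₃CH₂OH) ≈ 16 — strong base; alkoxides do not leave unassisted
Listed from poorest to best leaving group as asked.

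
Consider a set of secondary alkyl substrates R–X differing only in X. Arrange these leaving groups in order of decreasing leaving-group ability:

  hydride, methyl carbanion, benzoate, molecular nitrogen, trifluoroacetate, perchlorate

molecular nitrogen > perchlorate > trifluoroacetate > benzoate > hydride > methyl carbanion

molecular nitrogen: no meaningful conjugate acid; N₂ departs as an exceptionally stable neutral molecule
perchlorate: pKₐ(HClO₄) ≈ -10 — extremely weak base; rarely used for safety reasons
trifluoroacetate: pKₐ(CF₃COOH) ≈ 0.2
benzoate: pKₐ(C₆H₅COOH) ≈ 4.2 — aryl carboxylate
hydride: pKₐ(H₂) ≈ 36 — extremely strong base; leaves only in special hydride-transfer contexts
methyl carbanion: pKₐ(CH₄) ≈ 48 — unstabilised carbanion; the worst conceivable leaving group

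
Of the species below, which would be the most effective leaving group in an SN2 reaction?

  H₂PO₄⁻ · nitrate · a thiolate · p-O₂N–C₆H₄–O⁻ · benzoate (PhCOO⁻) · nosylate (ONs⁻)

nosylate (ONs⁻): pKₐ(p-O₂NC₆H₄SO₃H) ≈ -3.5
nitrate: pKₐ(HNO₃) ≈ -1.3
H₂PO₄⁻: pKₐ(H₃PO₄) ≈ 2.1
benzoate (PhCOO⁻): pKₐ(C₆H₅COOH) ≈ 4.2
p-O₂N–C₆H₄–O⁻: pKₐ(p-nitrophenol) ≈ 7.2
a thiolate: pKₐ(RSH (a thiol)) ≈ 10.5

nosylate (ONs⁻)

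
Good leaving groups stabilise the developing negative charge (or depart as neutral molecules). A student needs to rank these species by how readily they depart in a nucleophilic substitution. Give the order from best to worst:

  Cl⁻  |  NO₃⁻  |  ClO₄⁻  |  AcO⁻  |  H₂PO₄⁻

ClO₄⁻ > Cl⁻ > NO₃⁻ > H₂PO₄⁻ > AcO⁻

Leaving-group ability tracks the stability of the departed species; conjugate-acid pKₐ is the usual yardstick (lower pKₐ → better LG).
ClO₄⁻: pKₐ(HClO₄) ≈ -10 — extremely weak base; rarely used for safety reasons
Cl⁻: pKₐ(HCl) ≈ -7
NO₃⁻: pKₐ(HNO₃) ≈ -1.3 — resonance-delocalised over three oxygens
H₂PO₄⁻: pKₐ(H₃PO₄) ≈ 2.1 — moderate base; biological leaving group after further activation
AcO⁻: pKₐ(CH₃COOH) ≈ 4.8 — resonance-stabilised but still a weak base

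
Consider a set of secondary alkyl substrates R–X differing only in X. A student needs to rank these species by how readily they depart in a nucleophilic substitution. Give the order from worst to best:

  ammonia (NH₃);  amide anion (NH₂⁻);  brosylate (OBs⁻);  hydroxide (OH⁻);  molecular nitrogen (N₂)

amide anion (NH₂⁻) < hydroxide (OH⁻) < ammonia (NH₃) < brosylate (OBs⁻) < molecular nitrogen (N₂)

Rank by basicity of the departing species: weakest base leaves most easily.
molecular nitrogen (N₂): no meaningful conjugate acid; N₂ departs as an exceptionally stable neutral molecule
brosylate (OBs⁻): pKₐ(p-BrC₆H₄SO₃H) ≈ -2.8 — arenesulfonate with a p-bromo substituent
ammonia (NH₃): pKₐ(NH₄⁺) ≈ 9.2
hydroxide (OH⁻): pKₐ(H₂O) ≈ 15.7 — strong base; essentially never leaves without prior activation
amide anion (NH₂⁻): pKₐ(NH₃) ≈ 38 — extremely strong base; never a leaving group
Reversing gives the worst-to-best order requested.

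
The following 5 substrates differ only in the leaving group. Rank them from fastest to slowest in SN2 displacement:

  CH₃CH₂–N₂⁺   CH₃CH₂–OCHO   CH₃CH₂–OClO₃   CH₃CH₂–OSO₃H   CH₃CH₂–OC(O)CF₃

CH₃CH₂–N₂⁺ > CH₃CH₂–OClO₃ > CH₃CH₂–OSO₃H > CH₃CH₂–OC(O)CF₃ > CH₃CH₂–OCHO

With the same alkyl group throughout, only the leaving group differentiates the rates.
Leaving-group ability tracks the stability of the departed species; conjugate-acid pKₐ is the usual yardstick (lower pKₐ → better LG).
CH₃CH₂–N₂⁺ loses N₂: no meaningful conjugate acid; N₂ departs as an exceptionally stable neutral molecule
CH₃CH₂–OClO₃ loses ClO₄⁻: pKₐ(HClO₄) ≈ -10
CH₃CH₂–OSO₃H loses HSO₄⁻: pKₐ(H₂SO₄) ≈ -3
CH₃CH₂–OC(O)CF₃ loses CF₃COO⁻: pKₐ(CF₃COOH) ≈ 0.2
CH₃CH₂–OCHO loses HCOO⁻: pKₐ(HCOOH) ≈ 3.8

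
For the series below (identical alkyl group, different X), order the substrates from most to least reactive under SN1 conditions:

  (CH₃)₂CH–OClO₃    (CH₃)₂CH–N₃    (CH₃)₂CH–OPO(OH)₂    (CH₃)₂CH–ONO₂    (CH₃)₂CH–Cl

Identical carbon frameworks mean the comparison reduces to leaving-group quality.
A good leaving group is a weak base: the lower the pKₐ of its conjugate acid, the more readily it departs.
(CH₃)₂CH–OClO₃ loses ClO₄⁻: pKₐ(HClO₄) ≈ -10
(CH₃)₂CH–Cl loses Cl⁻: pKₐ(HCl) ≈ -7
(CH₃)₂CH–ONO₂ loses NO₃⁻: pKₐ(HNO₃) ≈ -1.3
(CH₃)₂CH–OPO(OH)₂ loses H₂PO₄⁻: pKₐ(H₃PO₄) ≈ 2.1
(CH₃)₂CH–N₃ loses N₃⁻: pKₐ(HN₃) ≈ 4.7

(CH₃)₂CH–OClO₃ > (CH₃)₂CH–Cl > (CH₃)₂CH–ONO₂ > (CH₃)₂CH–OPO(OH)₂ > (CH₃)₂CH–N₃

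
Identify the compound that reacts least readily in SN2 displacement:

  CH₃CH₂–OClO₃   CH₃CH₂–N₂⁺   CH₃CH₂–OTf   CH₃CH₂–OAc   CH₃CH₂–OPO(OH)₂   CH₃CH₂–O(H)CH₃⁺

CH₃CH₂–OAc

Identical carbon frameworks mean the comparison reduces to leaving-group quality.
Leaving-group ability tracks the stability of the departed species; conjugate-acid pKₐ is the usual yardstick (lower pKₐ → better LG).
CH₃CH₂–N₂⁺ loses N₂: no meaningful conjugate acid; N₂ departs as an exceptionally stable neutral molecule
CH₃CH₂–OTf loses OTf⁻: pKₐ(CF₃SO₃H (triflic acid)) ≈ -14
CH₃CH₂–OClO₃ loses ClO₄⁻: pKₐ(HClO₄) ≈ -10
CH₃CH₂–O(H)CH₃⁺ loses R'OH: pKₐ(R'OH₂⁺) ≈ -2.4
CH₃CH₂–OPO(OH)₂ loses H₂PO₄⁻: pKₐ(H₃PO₄) ≈ 2.1
CH₃CH₂–OAc loses AcO⁻: pKₐ(CH₃COOH) ≈ 4.8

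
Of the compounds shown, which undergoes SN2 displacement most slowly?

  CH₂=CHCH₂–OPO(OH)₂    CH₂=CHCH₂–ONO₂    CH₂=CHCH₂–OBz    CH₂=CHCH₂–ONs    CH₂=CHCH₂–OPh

Identical carbon frameworks mean the comparison reduces to leaving-group quality.
Rank by basicity of the departing species: weakest base leaves most easily.
CH₂=CHCH₂–ONs loses ONs⁻: pKₐ(p-O₂NC₆H₄SO₃H) ≈ -3.5
CH₂=CHCH₂–ONO₂ loses NO₃⁻: pKₐ(HNO₃) ≈ -1.3
CH₂=CHCH₂–OPO(OH)₂ loses H₂PO₄⁻: pKₐ(H₃PO₄) ≈ 2.1
CH₂=CHCH₂–OBz loses PhCOO⁻: pKₐ(C₆H₅COOH) ≈ 4.2
CH₂=CHCH₂–OPh loses PhO⁻: pKₐ(C₆H₅OH (phenol)) ≈ 10

CH₂=CHCH₂–OPh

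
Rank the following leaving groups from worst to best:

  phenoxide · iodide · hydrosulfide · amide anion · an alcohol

Rank by basicity of the departing species: weakest base leaves most easily.
iodide: pKₐ(HI) ≈ -10
an alcohol: pKₐ(R'OH₂⁺) ≈ -2.4
hydrosulfide: pKₐ(H₂S) ≈ 7
phenoxide: pKₐ(C₆H₅OH (phenol)) ≈ 10
amide anion: pKₐ(NH₃) ≈ 38
Listed from poorest to best leaving group as asked.

amide anion < phenoxide < hydrosulfide < an alcohol < iodide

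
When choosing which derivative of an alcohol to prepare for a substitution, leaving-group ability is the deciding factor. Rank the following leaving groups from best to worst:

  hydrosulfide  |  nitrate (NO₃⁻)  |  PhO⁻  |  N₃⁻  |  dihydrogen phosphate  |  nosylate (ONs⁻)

nosylate (ONs⁻) > nitrate (NO₃⁻) > dihydrogen phosphate > N₃⁻ > hydrosulfide > PhO⁻

nosylate (ONs⁻): pKₐ(p-O₂NC₆H₄SO₃H) ≈ -3.5 — p-nitro group further stabilises the sulfonate
nitrate (NO₃⁻): pKₐ(HNO₃) ≈ -1.3 — resonance-delocalised over three oxygens
dihydrogen phosphate: pKₐ(H₃PO₄) ≈ 2.1
N₃⁻: pKₐ(HN₃) ≈ 4.7
hydrosulfide: pKₐ(H₂S) ≈ 7 — larger and more polarisable than the oxygen analogue
PhO⁻: pKₐ(C₆H₅OH (phenol)) ≈ 10 — resonance into the ring helps, but still a poor LG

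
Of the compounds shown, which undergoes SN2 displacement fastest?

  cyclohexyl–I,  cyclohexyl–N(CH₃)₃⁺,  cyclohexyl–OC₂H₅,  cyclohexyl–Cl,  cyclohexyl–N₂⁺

cyclohexyl–N₂⁺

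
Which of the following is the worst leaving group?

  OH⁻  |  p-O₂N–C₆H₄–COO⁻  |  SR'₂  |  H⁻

H⁻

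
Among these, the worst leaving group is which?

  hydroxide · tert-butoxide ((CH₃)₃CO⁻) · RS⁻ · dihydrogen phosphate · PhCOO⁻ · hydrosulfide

tert-butoxide ((CH₃)₃CO⁻)

dihydrogen phosphate: pKₐ(H₃PO₄) ≈ 2.1
PhCOO⁻: pKₐ(C₆H₅COOH) ≈ 4.2
hydrosulfide: pKₐ(H₂S) ≈ 7
RS⁻: pKₐ(RSH (a thiol)) ≈ 10.5
hydroxide: pKₐ(H₂O) ≈ 15.7
tert-butoxide ((CH₃)₃CO⁻): pKₐ(t-BuOH) ≈ 18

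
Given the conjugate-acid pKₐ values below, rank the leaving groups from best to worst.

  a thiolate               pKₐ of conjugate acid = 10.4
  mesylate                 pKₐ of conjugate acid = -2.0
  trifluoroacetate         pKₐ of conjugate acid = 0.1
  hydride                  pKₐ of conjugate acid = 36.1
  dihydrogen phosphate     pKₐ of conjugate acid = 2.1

Lower conjugate-acid pKₐ ⇒ weaker base ⇒ better leaving group.
Sorting by the given values: mesylate (-2.0), trifluoroacetate (0.1), dihydrogen phosphate (2.1), a thiolate (10.4), hydride (36.1).

mesylate > trifluoroacetate > dihydrogen phosphate > a thiolate > hydride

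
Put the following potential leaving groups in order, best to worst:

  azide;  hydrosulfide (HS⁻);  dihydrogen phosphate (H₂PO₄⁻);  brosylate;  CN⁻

brosylate > dihydrogen phosphate (H₂PO₄⁻) > azide > hydrosulfide (HS⁻) > CN⁻

brosylate: pKₐ(p-BrC₆H₄SO₃H) ≈ -2.8
dihydrogen phosphate (H₂PO₄⁻): pKₐ(H₃PO₄) ≈ 2.1
azide: pKₐ(HN₃) ≈ 4.7
hydrosulfide (HS⁻): pKₐ(H₂S) ≈ 7
CN⁻: pKₐ(HCN) ≈ 9.2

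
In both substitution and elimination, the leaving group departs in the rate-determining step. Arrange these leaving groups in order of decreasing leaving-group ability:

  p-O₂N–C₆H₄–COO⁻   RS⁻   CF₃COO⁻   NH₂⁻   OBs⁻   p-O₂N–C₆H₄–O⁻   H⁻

OBs⁻ > CF₃COO⁻ > p-O₂N–C₆H₄–COO⁻ > p-O₂N–C₆H₄–O⁻ > RS⁻ > H⁻ > NH₂⁻

A good leaving group is a weak base: the lower the pKₐ of its conjugate acid, the more readily it departs.
OBs⁻: pKₐ(p-BrC₆H₄SO₃H) ≈ -2.8
CF₃COO⁻: pKₐ(CF₃COOH) ≈ 0.2
p-O₂N–C₆H₄–COO⁻: pKₐ(p-nitrobenzoic acid) ≈ 3.4
p-O₂N–C₆H₄–O⁻: pKₐ(p-nitrophenol) ≈ 7.2
RS⁻: pKₐ(RSH (a thiol)) ≈ 10.5
H⁻: pKₐ(H₂) ≈ 36
NH₂⁻: pKₐ(NH₃) ≈ 38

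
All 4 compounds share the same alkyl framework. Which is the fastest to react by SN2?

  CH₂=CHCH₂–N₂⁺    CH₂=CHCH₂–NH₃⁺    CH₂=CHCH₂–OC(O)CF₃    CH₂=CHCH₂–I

CH₂=CHCH₂–N₂⁺

Identical carbon frameworks mean the comparison reduces to leaving-group quality.
Leaving-group ability tracks the stability of the departed species; conjugate-acid pKₐ is the usual yardstick (lower pKₐ → better LG).
CH₂=CHCH₂–N₂⁺ loses N₂: no meaningful conjugate acid; N₂ departs as an exceptionally stable neutral molecule
CH₂=CHCH₂–I loses I⁻: pKₐ(HI) ≈ -10
CH₂=CHCH₂–OC(O)CF₃ loses CF₃COO⁻: pKₐ(CF₃COOH) ≈ 0.2
CH₂=CHCH₂–NH₃⁺ loses NH₃: pKₐ(NH₄⁺) ≈ 9.2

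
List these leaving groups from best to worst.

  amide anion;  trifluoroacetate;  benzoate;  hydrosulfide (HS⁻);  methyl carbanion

trifluoroacetate > benzoate > hydrosulfide (HS⁻) > amide anion > methyl carbanion

The more stable X⁻ (or X) is on its own — i.e. the weaker a base it is — the better a leaving group it makes.
trifluoroacetate: pKₐ(CF₃COOH) ≈ 0.2
benzoate: pKₐ(C₆H₅COOH) ≈ 4.2 — aryl carboxylate
hydrosulfide (HS⁻): pKₐ(H₂S) ≈ 7 — larger and more polarisable than the oxygen analogue
amide anion: pKₐ(NH₃) ≈ 38
methyl carbanion: pKₐ(CH₄) ≈ 48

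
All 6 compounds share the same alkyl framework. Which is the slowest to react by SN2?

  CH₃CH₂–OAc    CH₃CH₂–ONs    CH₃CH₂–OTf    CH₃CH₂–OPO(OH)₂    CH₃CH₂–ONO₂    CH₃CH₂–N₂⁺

CH₃CH₂–OAc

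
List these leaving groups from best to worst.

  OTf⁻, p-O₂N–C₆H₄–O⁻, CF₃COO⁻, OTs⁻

OTf⁻ > OTs⁻ > CF₃COO⁻ > p-O₂N–C₆H₄–O⁻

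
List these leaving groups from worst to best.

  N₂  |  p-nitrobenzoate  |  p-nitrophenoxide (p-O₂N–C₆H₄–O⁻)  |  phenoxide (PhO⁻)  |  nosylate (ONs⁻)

N₂: no meaningful conjugate acid; N₂ departs as an exceptionally stable neutral molecule
nosylate (ONs⁻): pKₐ(p-O₂NC₆H₄SO₃H) ≈ -3.5
p-nitrobenzoate: pKₐ(p-nitrobenzoic acid) ≈ 3.4
p-nitrophenoxide (p-O₂N–C₆H₄–O⁻): pKₐ(p-nitrophenol) ≈ 7.2
phenoxide (PhO⁻): pKₐ(C₆H₅OH (phenol)) ≈ 10
Reversing gives the worst-to-best order requested.

phenoxide (PhO⁻) < p-nitrophenoxide (p-O₂N–C₆H₄–O⁻) < p-nitrobenzoate < nosylate (ONs⁻) < N₂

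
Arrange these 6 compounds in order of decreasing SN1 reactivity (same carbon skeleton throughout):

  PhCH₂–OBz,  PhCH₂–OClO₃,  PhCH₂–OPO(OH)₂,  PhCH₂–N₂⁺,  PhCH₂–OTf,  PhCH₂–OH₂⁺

PhCH₂–N₂⁺ > PhCH₂–OTf > PhCH₂–OClO₃ > PhCH₂–OH₂⁺ > PhCH₂–OPO(OH)₂ > PhCH₂–OBz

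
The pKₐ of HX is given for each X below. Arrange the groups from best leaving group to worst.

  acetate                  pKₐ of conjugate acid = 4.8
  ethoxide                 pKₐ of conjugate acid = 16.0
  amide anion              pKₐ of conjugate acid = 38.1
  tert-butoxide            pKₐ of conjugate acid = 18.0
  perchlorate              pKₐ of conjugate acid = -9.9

perchlorate > acetate > ethoxide > tert-butoxide > amide anion

Lower conjugate-acid pKₐ ⇒ weaker base ⇒ better leaving group.
Sorting by the given values: perchlorate (-9.9), acetate (4.8), ethoxide (16.0), tert-butoxide (18.0), amide anion (38.1).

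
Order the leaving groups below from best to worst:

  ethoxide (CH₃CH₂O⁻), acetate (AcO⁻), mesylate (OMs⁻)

mesylate (OMs⁻) > acetate (AcO⁻) > ethoxide (CH₃CH₂O⁻)

The more stable X⁻ (or X) is on its own — i.e. the weaker a base it is — the better a leaving group it makes.
mesylate (OMs⁻): pKₐ(CH₃SO₃H (MsOH)) ≈ -1.9
acetate (AcO⁻): pKₐ(CH₃COOH) ≈ 4.8 — resonance-stabilised but still a weak base
ethoxide (CH₃CH₂O⁻): pKₐ(CH₃CH₂OH) ≈ 16 — strong base; alkoxides do not leave unassisted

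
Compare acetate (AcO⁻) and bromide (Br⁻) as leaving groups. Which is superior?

bromide (Br⁻)

bromide (Br⁻) is the better leaving group.
pKₐ(HBr) ≈ -9 versus pKₐ(CH₃COOH) ≈ 4.8: bromide (Br⁻) is the much weaker base.
Weak base; good leaving group.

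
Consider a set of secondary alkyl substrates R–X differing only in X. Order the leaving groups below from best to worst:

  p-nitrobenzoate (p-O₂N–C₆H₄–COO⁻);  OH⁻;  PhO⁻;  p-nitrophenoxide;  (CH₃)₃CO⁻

Leaving-group ability tracks the stability of the departed species; conjugate-acid pKₐ is the usual yardstick (lower pKₐ → better LG).
p-nitrobenzoate (p-O₂N–C₆H₄–COO⁻): pKₐ(p-nitrobenzoic acid) ≈ 3.4
p-nitrophenoxide: pKₐ(p-nitrophenol) ≈ 7.2
PhO⁻: pKₐ(C₆H₅OH (phenol)) ≈ 10
OH⁻: pKₐ(H₂O) ≈ 15.7
(CH₃)₃CO⁻: pKₐ(t-BuOH) ≈ 18

p-nitrobenzoate (p-O₂N–C₆H₄–COO⁻) > p-nitrophenoxide > PhO⁻ > OH⁻ > (CH₃)₃CO⁻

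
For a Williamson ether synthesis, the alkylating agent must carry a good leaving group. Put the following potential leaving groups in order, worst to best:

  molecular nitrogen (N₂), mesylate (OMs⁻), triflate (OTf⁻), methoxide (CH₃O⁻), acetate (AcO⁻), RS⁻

Rank by basicity of the departing species: weakest base leaves most easily.
molecular nitrogen (N₂): no meaningful conjugate acid; N₂ departs as an exceptionally stable neutral molecule
triflate (OTf⁻): pKₐ(CF₃SO₃H (triflic acid)) ≈ -14 — charge spread over three oxygens and a CF₃ group; the premier leaving group in synthesis
mesylate (OMs⁻): pKₐ(CH₃SO₃H (MsOH)) ≈ -1.9
acetate (AcO⁻): pKₐ(CH₃COOH) ≈ 4.8
RS⁻: pKₐ(RSH (a thiol)) ≈ 10.5 — moderately basic; rarely leaves without activation
methoxide (CH₃O⁻): pKₐ(CH₃OH) ≈ 15.5 — strong base; alkoxides do not leave unassisted
The question asks for worst first, so the sequence is read in increasing leaving-group ability.

methoxide (CH₃O⁻) < RS⁻ < acetate (AcO⁻) < mesylate (OMs⁻) < triflate (OTf⁻) < molecular nitrogen (N₂)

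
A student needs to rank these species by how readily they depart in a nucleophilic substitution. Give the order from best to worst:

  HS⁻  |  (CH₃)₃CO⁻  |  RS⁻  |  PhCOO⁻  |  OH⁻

Leaving-group ability tracks the stability of the departed species; conjugate-acid pKₐ is the usual yardstick (lower pKₐ → better LG).
PhCOO⁻: pKₐ(C₆H₅COOH) ≈ 4.2
HS⁻: pKₐ(H₂S) ≈ 7
RS⁻: pKₐ(RSH (a thiol)) ≈ 10.5 — moderately basic; rarely leaves without activation
OH⁻: pKₐ(H₂O) ≈ 15.7
(CH₃)₃CO⁻: pKₐ(t-BuOH) ≈ 18 — bulky, strongly basic alkoxide

PhCOO⁻ > HS⁻ > RS⁻ > OH⁻ > (CH₃)₃CO⁻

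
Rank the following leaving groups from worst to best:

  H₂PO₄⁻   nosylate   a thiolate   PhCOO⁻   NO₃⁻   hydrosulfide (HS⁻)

The more stable X⁻ (or X) is on its own — i.e. the weaker a base it is — the better a leaving group it makes.
nosylate: pKₐ(p-O₂NC₆H₄SO₃H) ≈ -3.5 — p-nitro group further stabilises the sulfonate
NO₃⁻: pKₐ(HNO₃) ≈ -1.3
H₂PO₄⁻: pKₐ(H₃PO₄) ≈ 2.1 — moderate base; biological leaving group after further activation
PhCOO⁻: pKₐ(C₆H₅COOH) ≈ 4.2 — aryl carboxylate
hydrosulfide (HS⁻): pKₐ(H₂S) ≈ 7 — larger and more polarisable than the oxygen analogue
a thiolate: pKₐ(RSH (a thiol)) ≈ 10.5
The question asks for worst first, so the sequence is read in increasing leaving-group ability.

a thiolate < hydrosulfide (HS⁻) < PhCOO⁻ < H₂PO₄⁻ < NO₃⁻ < nosylate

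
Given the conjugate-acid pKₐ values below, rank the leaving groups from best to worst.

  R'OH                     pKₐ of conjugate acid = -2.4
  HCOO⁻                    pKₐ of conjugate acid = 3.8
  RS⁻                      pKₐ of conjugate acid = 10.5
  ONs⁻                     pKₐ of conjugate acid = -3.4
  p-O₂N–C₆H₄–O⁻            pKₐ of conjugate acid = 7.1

Lower conjugate-acid pKₐ ⇒ weaker base ⇒ better leaving group.
Sorting by the given values: ONs⁻ (-3.4), R'OH (-2.4), HCOO⁻ (3.8), p-O₂N–C₆H₄–O⁻ (7.1), RS⁻ (10.5).

ONs⁻ > R'OH > HCOO⁻ > p-O₂N–C₆H₄–O⁻ > RS⁻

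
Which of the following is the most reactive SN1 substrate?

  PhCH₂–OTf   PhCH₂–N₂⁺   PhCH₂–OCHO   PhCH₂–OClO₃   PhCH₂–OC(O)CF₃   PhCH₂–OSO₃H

PhCH₂–N₂⁺

With the same alkyl group throughout, only the leaving group differentiates the rates.
Rank by basicity of the departing species: weakest base leaves most easily.
PhCH₂–N₂⁺ loses N₂: no meaningful conjugate acid; N₂ departs as an exceptionally stable neutral molecule
PhCH₂–OTf loses OTf⁻: pKₐ(CF₃SO₃H (triflic acid)) ≈ -14
PhCH₂–OClO₃ loses ClO₄⁻: pKₐ(HClO₄) ≈ -10
PhCH₂–OSO₃H loses HSO₄⁻: pKₐ(H₂SO₄) ≈ -3
PhCH₂–OC(O)CF₃ loses CF₃COO⁻: pKₐ(CF₃COOH) ≈ 0.2
PhCH₂–OCHO loses HCOO⁻: pKₐ(HCOOH) ≈ 3.8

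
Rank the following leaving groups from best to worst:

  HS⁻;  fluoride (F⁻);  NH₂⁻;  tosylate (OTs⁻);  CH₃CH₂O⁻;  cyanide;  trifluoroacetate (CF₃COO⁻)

Leaving-group ability tracks the stability of the departed species; conjugate-acid pKₐ is the usual yardstick (lower pKₐ → better LG).
tosylate (OTs⁻): pKₐ(p-CH₃C₆H₄SO₃H (TsOH)) ≈ -2.8
trifluoroacetate (CF₃COO⁻): pKₐ(CF₃COOH) ≈ 0.2
fluoride (F⁻): pKₐ(HF) ≈ 3.2
HS⁻: pKₐ(H₂S) ≈ 7
cyanide: pKₐ(HCN) ≈ 9.2
CH₃CH₂O⁻: pKₐ(CH₃CH₂OH) ≈ 16
NH₂⁻: pKₐ(NH₃) ≈ 38

tosylate (OTs⁻) > trifluoroacetate (CF₃COO⁻) > fluoride (F⁻) > HS⁻ > cyanide > CH₃CH₂O⁻ > NH₂⁻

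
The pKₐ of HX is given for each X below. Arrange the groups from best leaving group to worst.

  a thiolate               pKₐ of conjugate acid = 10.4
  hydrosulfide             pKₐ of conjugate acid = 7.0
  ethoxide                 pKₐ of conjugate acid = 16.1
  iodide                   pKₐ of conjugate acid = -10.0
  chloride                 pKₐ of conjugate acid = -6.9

iodide > chloride > hydrosulfide > a thiolate > ethoxide

Lower conjugate-acid pKₐ ⇒ weaker base ⇒ better leaving group.
Sorting by the given values: iodide (-10.0), chloride (-6.9), hydrosulfide (7.0), a thiolate (10.4), ethoxide (16.1).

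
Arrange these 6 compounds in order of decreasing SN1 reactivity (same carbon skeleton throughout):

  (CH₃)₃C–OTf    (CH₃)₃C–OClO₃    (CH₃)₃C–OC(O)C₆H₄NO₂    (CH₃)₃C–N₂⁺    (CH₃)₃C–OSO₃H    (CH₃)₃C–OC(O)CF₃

Identical carbon frameworks mean the comparison reduces to leaving-group quality.
The more stable X⁻ (or X) is on its own — i.e. the weaker a base it is — the better a leaving group it makes.
(CH₃)₃C–N₂⁺ loses N₂: no meaningful conjugate acid; N₂ departs as an exceptionally stable neutral molecule
(CH₃)₃C–OTf loses OTf⁻: pKₐ(CF₃SO₃H (triflic acid)) ≈ -14
(CH₃)₃C–OClO₃ loses ClO₄⁻: pKₐ(HClO₄) ≈ -10
(CH₃)₃C–OSO₃H loses HSO₄⁻: pKₐ(H₂SO₄) ≈ -3
(CH₃)₃C–OC(O)CF₃ loses CF₃COO⁻: pKₐ(CF₃COOH) ≈ 0.2
(CH₃)₃C–OC(O)C₆H₄NO₂ loses p-O₂N–C₆H₄–COO⁻: pKₐ(p-nitrobenzoic acid) ≈ 3.4

(CH₃)₃C–N₂⁺ > (CH₃)₃C–OTf > (CH₃)₃C–OClO₃ > (CH₃)₃C–OSO₃H > (CH₃)₃C–OC(O)CF₃ > (CH₃)₃C–OC(O)C₆H₄NO₂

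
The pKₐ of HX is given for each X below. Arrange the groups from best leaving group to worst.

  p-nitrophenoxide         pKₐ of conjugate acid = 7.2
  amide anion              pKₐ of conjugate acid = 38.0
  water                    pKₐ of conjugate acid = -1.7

Lower conjugate-acid pKₐ ⇒ weaker base ⇒ better leaving group.
Sorting by the given values: water (-1.7), p-nitrophenoxide (7.2), amide anion (38.0).

water > p-nitrophenoxide > amide anion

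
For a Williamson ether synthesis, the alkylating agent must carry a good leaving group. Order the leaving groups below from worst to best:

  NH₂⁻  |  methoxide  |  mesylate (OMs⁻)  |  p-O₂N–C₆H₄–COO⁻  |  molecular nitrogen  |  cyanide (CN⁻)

A good leaving group is a weak base: the lower the pKₐ of its conjugate acid, the more readily it departs.
molecular nitrogen: no meaningful conjugate acid; N₂ departs as an exceptionally stable neutral molecule
mesylate (OMs⁻): pKₐ(CH₃SO₃H (MsOH)) ≈ -1.9 — resonance-delocalised alkanesulfonate
p-O₂N–C₆H₄–COO⁻: pKₐ(p-nitrobenzoic acid) ≈ 3.4 — electron-withdrawing nitro group stabilises the carboxylate
cyanide (CN⁻): pKₐ(HCN) ≈ 9.2 — sp carbon stabilises the charge somewhat, but still a poor LG
methoxide: pKₐ(CH₃OH) ≈ 15.5
NH₂⁻: pKₐ(NH₃) ≈ 38 — extremely strong base; never a leaving group
Reversing gives the worst-to-best order requested.

NH₂⁻ < methoxide < cyanide (CN⁻) < p-O₂N–C₆H₄–COO⁻ < mesylate (OMs⁻) < molecular nitrogen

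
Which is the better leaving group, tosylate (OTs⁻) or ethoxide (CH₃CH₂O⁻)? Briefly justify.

tosylate (OTs⁻) is the better leaving group.
pKₐ(p-CH₃C₆H₄SO₃H (TsOH)) ≈ -2.8 versus pKₐ(CH₃CH₂OH) ≈ 16: tosylate (OTs⁻) is the much weaker base.
Resonance-delocalised arenesulfonate.

tosylate (OTs⁻)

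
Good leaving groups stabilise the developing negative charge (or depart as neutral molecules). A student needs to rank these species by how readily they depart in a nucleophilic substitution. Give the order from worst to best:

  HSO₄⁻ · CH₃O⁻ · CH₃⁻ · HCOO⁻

CH₃⁻ < CH₃O⁻ < HCOO⁻ < HSO₄⁻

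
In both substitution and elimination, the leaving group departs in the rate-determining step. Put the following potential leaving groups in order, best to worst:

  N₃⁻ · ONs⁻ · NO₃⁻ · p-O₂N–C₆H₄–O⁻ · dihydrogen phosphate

ONs⁻ > NO₃⁻ > dihydrogen phosphate > N₃⁻ > p-O₂N–C₆H₄–O⁻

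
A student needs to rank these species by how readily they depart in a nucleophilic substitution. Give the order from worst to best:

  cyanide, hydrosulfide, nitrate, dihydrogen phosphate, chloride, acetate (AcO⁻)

cyanide < hydrosulfide < acetate (AcO⁻) < dihydrogen phosphate < nitrate < chloride

chloride: pKₐ(HCl) ≈ -7 — moderately weak base
nitrate: pKₐ(HNO₃) ≈ -1.3 — resonance-delocalised over three oxygens
dihydrogen phosphate: pKₐ(H₃PO₄) ≈ 2.1 — moderate base; biological leaving group after further activation
acetate (AcO⁻): pKₐ(CH₃COOH) ≈ 4.8 — resonance-stabilised but still a weak base
hydrosulfide: pKₐ(H₂S) ≈ 7
cyanide: pKₐ(HCN) ≈ 9.2
Reversing gives the worst-to-best order requested.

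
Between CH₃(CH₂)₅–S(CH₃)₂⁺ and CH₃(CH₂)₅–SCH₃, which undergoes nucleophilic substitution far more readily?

CH₃(CH₂)₅–S(CH₃)₂⁺

From CH₃(CH₂)₅–SCH₃ the departing group would be RS⁻ (pKₐ(RSH (a thiol)) ≈ 10.5). Moderately basic; rarely leaves without activation.
From CH₃(CH₂)₅–S(CH₃)₂⁺ the leaving group is SR'₂ (pKₐ(R'₂SH⁺) ≈ -7). Neutral; leaves from a sulfonium salt (R–SR'₂⁺).
(In practice CH₃(CH₂)₅–S(CH₃)₂⁺ is made from CH₃(CH₂)₅–SCH₃ by S-methylation with CH₃I, allowing neutral dimethyl sulfide, rather than methanethiolate, to depart.)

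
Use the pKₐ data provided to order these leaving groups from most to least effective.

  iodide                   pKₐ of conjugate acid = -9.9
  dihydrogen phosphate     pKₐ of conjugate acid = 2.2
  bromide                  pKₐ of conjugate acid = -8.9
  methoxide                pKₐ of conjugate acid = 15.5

Lower conjugate-acid pKₐ ⇒ weaker base ⇒ better leaving group.
Sorting by the given values: iodide (-9.9), bromide (-8.9), dihydrogen phosphate (2.2), methoxide (15.5).

iodide > bromide > dihydrogen phosphate > methoxide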